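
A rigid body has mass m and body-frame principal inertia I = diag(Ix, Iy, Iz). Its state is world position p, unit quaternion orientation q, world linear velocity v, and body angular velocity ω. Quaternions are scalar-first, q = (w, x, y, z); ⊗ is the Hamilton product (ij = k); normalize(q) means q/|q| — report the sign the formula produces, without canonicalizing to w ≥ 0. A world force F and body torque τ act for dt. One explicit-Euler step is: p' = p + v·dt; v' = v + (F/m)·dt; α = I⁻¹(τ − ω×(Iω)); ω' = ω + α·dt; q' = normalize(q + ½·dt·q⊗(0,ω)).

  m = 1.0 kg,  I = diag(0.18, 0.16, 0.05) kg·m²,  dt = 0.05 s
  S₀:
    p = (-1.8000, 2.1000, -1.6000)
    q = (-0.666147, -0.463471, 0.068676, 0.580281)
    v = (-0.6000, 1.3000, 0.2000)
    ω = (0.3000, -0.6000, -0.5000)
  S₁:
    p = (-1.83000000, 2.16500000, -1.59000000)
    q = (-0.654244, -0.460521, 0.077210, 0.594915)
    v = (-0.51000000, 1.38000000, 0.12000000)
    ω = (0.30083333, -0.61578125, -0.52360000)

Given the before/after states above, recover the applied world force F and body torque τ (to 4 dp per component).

ω₁ − ω₀ = (0.00083333, -0.01578125, -0.02360000)
precession coupling = (-0.0330, -0.0195, 0.0036)
applied torque τ = (-0.0300, -0.0700, -0.0200)
velocity change Δv = (0.09000000, 0.08000000, -0.08000000)
F = m·Δv/dt = (1.8000, 1.6000, -1.6000)

F = (1.8000, 1.6000, -1.6000)
τ = (-0.0300, -0.0700, -0.0200)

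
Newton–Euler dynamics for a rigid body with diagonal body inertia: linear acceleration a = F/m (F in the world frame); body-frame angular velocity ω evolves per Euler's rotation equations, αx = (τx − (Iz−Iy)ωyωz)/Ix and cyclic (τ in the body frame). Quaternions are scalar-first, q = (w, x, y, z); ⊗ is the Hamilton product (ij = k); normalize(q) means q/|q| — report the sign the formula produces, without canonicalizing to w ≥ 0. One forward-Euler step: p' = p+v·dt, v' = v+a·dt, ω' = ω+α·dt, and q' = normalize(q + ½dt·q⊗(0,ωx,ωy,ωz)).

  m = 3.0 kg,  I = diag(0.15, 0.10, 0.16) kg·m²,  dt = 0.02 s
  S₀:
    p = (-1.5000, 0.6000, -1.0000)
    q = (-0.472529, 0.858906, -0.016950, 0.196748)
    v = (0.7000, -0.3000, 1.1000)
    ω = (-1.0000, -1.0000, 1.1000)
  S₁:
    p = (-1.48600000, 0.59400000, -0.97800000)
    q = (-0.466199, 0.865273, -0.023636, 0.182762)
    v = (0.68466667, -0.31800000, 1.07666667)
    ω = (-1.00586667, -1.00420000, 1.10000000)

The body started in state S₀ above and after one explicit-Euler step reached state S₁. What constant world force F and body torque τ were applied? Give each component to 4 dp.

F = (-2.3000, -2.7000, -3.5000)
τ = (-0.1100, -0.0100, -0.0500)

Δv = v₁−v₀ = (-0.01533333, -0.01800000, -0.02333333)
m·(v₁−v₀)/dt = (-2.3000, -2.7000, -3.5000)
rate change Δω = (-0.00586667, -0.00420000, 0.00000000)
τ = I·(Δω/dt) + ω₀×(Iω₀) = (-0.1100, -0.0100, -0.0500)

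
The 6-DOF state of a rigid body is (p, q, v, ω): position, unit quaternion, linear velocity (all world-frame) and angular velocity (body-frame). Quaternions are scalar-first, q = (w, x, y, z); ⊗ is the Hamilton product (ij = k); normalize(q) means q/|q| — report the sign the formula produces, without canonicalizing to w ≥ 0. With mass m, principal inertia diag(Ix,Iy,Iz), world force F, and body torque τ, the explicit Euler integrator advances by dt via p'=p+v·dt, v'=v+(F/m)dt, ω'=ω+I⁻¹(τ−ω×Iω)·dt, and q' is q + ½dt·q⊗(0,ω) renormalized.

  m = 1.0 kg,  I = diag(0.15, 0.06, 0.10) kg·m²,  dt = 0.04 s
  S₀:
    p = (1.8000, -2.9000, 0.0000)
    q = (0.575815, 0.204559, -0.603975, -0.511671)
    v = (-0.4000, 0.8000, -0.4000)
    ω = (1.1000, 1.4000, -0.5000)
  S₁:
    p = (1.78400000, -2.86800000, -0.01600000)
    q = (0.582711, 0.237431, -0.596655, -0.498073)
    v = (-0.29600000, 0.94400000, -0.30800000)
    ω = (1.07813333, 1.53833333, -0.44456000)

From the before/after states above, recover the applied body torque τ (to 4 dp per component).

τ = (-0.1100, 0.1800, 0.0000)

Δω = ω₁−ω₀ = (-0.02186667, 0.13833333, 0.05544000)
ω₀×(Iω₀) = (-0.0280, -0.0275, -0.1386)
applied torque τ = (-0.1100, 0.1800, 0.0000)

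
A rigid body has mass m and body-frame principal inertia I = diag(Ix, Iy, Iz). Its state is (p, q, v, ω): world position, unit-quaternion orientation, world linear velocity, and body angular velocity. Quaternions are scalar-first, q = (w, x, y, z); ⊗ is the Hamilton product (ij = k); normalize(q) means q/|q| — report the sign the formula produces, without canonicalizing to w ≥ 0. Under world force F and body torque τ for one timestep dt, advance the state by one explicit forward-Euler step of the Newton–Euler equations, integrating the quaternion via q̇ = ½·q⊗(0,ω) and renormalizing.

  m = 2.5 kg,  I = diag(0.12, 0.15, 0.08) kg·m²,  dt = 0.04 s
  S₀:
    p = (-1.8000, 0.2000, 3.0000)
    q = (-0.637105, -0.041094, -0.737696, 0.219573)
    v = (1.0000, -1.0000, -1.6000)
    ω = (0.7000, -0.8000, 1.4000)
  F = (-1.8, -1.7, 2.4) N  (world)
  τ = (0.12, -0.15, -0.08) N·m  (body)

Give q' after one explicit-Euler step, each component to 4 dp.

2q̇ = q⊗(0,ω) = (-0.8687932, -1.3030895, 0.7209167, -0.3426846)
q + ½dt·q⊗(0,ω), renormalized = (-0.6541, -0.0671, -0.7228, 0.2126)

q' = (-0.6541, -0.0671, -0.7228, 0.2126)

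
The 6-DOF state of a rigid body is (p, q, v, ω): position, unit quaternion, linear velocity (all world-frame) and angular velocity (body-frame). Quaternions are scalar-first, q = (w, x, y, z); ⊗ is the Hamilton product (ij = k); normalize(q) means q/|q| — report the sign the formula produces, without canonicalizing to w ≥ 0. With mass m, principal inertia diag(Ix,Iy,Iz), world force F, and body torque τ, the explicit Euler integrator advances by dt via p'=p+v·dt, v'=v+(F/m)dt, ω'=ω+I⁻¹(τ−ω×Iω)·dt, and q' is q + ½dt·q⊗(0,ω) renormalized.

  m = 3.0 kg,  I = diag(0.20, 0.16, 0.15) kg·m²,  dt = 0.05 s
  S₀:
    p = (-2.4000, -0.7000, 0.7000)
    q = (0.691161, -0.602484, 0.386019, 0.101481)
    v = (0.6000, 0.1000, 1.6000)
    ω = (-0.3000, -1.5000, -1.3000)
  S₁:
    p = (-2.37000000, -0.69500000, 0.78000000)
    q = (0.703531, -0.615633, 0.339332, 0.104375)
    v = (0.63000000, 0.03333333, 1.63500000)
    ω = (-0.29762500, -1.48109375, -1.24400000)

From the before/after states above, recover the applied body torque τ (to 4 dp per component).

ω₁ − ω₀ = (0.00237500, 0.01890625, 0.05600000)
gyro term ω₀×Iω₀ = (-0.0195, 0.0195, -0.0180)
I·α + gyro = (-0.0100, 0.0800, 0.1500)

τ = (-0.0100, 0.0800, 0.1500)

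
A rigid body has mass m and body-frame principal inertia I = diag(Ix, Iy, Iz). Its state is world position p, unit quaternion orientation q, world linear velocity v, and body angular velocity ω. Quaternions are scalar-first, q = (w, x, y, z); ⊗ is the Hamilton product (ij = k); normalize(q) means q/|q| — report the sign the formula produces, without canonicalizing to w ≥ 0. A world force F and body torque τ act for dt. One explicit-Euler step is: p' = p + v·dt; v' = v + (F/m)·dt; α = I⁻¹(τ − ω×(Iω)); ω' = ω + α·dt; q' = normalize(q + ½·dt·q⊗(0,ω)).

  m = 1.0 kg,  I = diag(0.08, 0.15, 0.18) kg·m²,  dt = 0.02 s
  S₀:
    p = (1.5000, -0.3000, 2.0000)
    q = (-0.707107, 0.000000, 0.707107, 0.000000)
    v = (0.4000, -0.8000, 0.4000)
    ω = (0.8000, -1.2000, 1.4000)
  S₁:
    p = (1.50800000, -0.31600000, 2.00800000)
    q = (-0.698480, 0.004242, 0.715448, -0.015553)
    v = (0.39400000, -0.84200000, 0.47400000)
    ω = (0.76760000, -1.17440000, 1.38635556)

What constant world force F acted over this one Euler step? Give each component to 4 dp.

velocity change Δv = (-0.00600000, -0.04200000, 0.07400000)
m·(v₁−v₀)/dt = (-0.3000, -2.1000, 3.7000)

F = (-0.3000, -2.1000, 3.7000)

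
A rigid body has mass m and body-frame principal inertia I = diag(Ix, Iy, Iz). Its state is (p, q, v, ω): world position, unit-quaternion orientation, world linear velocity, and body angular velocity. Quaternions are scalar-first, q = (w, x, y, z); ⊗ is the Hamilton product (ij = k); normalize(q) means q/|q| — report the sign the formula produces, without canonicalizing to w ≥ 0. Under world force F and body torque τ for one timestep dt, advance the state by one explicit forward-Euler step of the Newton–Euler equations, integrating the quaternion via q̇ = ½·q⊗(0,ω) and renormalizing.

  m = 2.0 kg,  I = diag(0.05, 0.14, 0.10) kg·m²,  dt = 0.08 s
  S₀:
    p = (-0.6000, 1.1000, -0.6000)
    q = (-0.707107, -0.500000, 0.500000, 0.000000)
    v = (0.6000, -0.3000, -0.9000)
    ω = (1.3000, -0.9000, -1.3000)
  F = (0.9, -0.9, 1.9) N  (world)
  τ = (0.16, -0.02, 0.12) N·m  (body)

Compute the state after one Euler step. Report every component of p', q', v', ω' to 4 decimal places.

gyro term ω×Iω = (-0.0468, 0.0845, -0.1053)
(τ − ω×Iω)/I = (4.1360, -0.7464, 2.2530)
ω + α·dt = (1.6309, -0.9597, -1.1198)
Hamilton product q⊗(0,ω) = (1.1000000, -1.5692391, -0.0136037, 0.7192391)
q' = normalize(q + ½dt·q⊗(0,ω)) = (-0.6609, -0.5609, 0.4978, 0.0287)
a = (0.4500, -0.4500, 0.9500)
new position p' = (-0.5520, 1.0760, -0.6720)
v + (F/m)dt = (0.6360, -0.3360, -0.8240)

p' = (-0.5520, 1.0760, -0.6720)
q' = (-0.6609, -0.5609, 0.4978, 0.0287)
v' = (0.6360, -0.3360, -0.8240)
ω' = (1.6309, -0.9597, -1.1198)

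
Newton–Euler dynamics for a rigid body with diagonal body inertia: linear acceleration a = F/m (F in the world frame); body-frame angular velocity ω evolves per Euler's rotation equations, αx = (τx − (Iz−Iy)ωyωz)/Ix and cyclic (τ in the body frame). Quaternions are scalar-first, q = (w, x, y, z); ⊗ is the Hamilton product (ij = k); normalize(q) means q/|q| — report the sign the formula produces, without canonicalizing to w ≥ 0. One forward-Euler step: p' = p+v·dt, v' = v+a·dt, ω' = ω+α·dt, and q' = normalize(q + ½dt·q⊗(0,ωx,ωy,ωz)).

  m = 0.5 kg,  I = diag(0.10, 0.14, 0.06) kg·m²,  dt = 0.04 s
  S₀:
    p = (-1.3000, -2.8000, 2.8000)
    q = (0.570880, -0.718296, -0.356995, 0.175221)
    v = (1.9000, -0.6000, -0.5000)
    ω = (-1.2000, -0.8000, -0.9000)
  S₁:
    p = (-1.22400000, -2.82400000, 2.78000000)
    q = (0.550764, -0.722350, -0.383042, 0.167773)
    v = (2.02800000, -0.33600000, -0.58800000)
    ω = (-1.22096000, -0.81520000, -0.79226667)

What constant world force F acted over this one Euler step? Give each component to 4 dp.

Δv = v₁−v₀ = (0.12800000, 0.26400000, -0.08800000)
m·(v₁−v₀)/dt = (1.6000, 3.3000, -1.1000)

F = (1.6000, 3.3000, -1.1000)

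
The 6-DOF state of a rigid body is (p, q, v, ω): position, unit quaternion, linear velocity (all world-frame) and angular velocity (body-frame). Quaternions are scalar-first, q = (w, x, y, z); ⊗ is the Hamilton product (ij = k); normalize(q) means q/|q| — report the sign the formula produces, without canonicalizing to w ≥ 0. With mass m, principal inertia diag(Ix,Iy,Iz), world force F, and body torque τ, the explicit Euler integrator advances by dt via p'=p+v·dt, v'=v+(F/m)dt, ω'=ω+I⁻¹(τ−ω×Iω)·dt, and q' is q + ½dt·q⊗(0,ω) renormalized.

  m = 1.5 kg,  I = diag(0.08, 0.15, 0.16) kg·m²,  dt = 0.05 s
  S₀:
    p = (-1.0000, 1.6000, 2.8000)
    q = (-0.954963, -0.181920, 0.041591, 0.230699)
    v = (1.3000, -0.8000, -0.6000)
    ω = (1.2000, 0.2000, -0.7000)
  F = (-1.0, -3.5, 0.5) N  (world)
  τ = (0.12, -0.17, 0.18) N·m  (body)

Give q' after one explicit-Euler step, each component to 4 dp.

q⊗(0,ω) = (0.3714751, -1.2212091, -0.0414978, 0.5821809)
q' = normalize(q + ½dt·q⊗(0,ω)) = (-0.9451, -0.2123, 0.0405, 0.2451)

q' = (-0.9451, -0.2123, 0.0405, 0.2451)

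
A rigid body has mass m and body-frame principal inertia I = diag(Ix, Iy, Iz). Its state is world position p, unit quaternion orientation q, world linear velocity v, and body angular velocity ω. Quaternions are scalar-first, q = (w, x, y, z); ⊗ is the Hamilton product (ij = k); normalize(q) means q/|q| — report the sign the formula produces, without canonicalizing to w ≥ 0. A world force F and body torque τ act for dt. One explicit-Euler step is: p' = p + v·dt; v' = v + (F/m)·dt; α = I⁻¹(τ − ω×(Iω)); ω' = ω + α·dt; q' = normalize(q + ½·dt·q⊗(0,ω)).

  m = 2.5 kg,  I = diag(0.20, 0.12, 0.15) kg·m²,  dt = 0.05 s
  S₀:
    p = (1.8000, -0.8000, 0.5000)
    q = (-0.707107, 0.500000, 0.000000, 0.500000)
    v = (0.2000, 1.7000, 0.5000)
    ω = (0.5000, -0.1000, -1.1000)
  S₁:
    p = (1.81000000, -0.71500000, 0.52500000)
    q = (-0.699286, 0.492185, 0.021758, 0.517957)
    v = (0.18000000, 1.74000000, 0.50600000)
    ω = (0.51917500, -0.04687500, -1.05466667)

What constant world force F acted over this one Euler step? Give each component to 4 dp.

v₁ − v₀ = (-0.02000000, 0.04000000, 0.00600000)
m·(v₁−v₀)/dt = (-1.0000, 2.0000, 0.3000)

F = (-1.0000, 2.0000, 0.3000)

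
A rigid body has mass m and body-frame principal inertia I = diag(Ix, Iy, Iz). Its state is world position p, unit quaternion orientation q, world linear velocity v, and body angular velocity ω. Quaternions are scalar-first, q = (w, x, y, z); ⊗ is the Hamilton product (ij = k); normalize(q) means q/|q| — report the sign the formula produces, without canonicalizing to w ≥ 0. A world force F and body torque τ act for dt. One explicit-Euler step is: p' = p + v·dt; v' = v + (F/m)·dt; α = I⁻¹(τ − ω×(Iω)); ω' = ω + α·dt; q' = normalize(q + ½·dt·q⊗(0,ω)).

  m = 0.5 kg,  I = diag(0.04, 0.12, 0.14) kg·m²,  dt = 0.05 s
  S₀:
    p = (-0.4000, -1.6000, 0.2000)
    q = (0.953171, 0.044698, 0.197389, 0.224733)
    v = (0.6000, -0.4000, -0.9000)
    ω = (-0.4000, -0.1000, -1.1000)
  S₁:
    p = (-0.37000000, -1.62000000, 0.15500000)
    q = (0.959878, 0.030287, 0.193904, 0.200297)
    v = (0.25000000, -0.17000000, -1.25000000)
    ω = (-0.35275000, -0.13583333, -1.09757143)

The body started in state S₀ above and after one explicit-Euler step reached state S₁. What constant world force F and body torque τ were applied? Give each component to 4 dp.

Δω = ω₁−ω₀ = (0.04725000, -0.03583333, 0.00242857)
ω₀×(Iω₀) = (0.0022, -0.0440, 0.0032)
I·α + gyro = (0.0400, -0.1300, 0.0100)
velocity change Δv = (-0.35000000, 0.23000000, -0.35000000)
m·(v₁−v₀)/dt = (-3.5000, 2.3000, -3.5000)

F = (-3.5000, 2.3000, -3.5000)
τ = (0.0400, -0.1300, 0.0100)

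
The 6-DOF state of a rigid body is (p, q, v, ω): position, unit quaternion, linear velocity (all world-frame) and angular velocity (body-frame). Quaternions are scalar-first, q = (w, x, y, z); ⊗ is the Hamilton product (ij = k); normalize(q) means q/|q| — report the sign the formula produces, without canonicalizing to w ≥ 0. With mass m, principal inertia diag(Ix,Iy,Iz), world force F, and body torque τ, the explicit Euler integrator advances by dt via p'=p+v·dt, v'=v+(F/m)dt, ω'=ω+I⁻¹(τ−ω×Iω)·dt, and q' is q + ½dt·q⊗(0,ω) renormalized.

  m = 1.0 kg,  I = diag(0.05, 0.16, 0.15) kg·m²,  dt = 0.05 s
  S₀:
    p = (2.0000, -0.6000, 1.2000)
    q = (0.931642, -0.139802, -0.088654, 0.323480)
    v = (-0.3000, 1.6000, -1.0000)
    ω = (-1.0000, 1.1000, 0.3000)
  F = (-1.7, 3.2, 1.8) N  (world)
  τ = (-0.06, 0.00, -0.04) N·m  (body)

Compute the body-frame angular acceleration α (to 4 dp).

ω×(Iω) gyroscopic = (-0.0033, 0.0300, -0.1210)
(τ − ω×Iω)/I = (-1.1340, -0.1875, 0.5400)

α = (-1.1340, -0.1875, 0.5400)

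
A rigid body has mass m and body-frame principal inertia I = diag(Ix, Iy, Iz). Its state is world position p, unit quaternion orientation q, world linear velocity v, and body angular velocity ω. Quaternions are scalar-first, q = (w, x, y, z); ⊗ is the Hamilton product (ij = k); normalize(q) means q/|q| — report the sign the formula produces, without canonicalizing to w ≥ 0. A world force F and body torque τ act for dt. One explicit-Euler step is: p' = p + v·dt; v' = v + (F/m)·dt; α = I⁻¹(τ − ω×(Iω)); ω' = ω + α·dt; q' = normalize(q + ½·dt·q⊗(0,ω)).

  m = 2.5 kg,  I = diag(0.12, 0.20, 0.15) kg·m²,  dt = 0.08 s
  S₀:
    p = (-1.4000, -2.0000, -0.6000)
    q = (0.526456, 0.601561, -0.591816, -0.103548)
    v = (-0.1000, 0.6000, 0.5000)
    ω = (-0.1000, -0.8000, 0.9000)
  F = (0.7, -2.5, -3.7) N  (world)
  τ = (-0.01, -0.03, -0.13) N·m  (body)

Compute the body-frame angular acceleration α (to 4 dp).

ω×(Iω) gyroscopic = (0.0360, 0.0027, 0.0064)
(τ − ω×Iω)/I = (-0.3833, -0.1635, -0.9093)

α = (-0.3833, -0.1635, -0.9093)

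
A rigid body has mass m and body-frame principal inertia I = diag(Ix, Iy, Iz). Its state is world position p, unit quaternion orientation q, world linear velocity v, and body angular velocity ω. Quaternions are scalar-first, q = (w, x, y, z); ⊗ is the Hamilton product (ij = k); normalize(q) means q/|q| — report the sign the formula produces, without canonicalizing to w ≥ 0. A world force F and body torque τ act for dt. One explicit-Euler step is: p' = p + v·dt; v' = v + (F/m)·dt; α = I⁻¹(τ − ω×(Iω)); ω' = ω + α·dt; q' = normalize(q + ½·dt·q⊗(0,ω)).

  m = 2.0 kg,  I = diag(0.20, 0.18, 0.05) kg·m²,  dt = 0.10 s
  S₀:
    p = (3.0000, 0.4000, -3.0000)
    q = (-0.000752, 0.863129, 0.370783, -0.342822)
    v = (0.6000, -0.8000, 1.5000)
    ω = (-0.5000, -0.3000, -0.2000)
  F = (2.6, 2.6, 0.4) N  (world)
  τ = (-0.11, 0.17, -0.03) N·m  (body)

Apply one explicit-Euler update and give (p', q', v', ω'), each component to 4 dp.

new position p' = (3.0600, 0.3200, -2.8500)
v' = v + a·dt = (0.7300, -0.6700, 1.5200)
angular accel α = (-0.5110, 0.8611, -0.5400)
ω' = ω + α·dt = (-0.5511, -0.2139, -0.2540)
q⊗(0,ω) = (0.4742350, -0.1766272, 0.3442624, -0.0733968)
updated quaternion q' = (0.0229, 0.8539, 0.3878, -0.3463)

p' = (3.0600, 0.3200, -2.8500)
q' = (0.0229, 0.8539, 0.3878, -0.3463)
v' = (0.7300, -0.6700, 1.5200)
ω' = (-0.5511, -0.2139, -0.2540)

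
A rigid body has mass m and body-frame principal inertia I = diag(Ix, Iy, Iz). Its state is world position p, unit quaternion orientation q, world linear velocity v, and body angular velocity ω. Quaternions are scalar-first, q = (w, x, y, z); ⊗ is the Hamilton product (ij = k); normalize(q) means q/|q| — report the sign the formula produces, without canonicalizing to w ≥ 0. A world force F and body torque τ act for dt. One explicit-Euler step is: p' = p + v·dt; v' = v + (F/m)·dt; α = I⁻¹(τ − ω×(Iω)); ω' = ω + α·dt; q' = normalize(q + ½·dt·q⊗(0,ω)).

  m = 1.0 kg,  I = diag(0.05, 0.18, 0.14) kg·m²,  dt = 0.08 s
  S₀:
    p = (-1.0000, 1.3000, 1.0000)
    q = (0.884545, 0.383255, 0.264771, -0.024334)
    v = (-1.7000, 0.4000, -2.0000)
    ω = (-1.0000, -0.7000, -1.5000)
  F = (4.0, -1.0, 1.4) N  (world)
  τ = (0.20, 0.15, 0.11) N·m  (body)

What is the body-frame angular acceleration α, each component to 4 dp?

ω×(Iω) gyroscopic = (-0.0420, -0.1350, 0.0910)
(τ − ω×Iω)/I = (4.8400, 1.5833, 0.1357)

α = (4.8400, 1.5833, 0.1357)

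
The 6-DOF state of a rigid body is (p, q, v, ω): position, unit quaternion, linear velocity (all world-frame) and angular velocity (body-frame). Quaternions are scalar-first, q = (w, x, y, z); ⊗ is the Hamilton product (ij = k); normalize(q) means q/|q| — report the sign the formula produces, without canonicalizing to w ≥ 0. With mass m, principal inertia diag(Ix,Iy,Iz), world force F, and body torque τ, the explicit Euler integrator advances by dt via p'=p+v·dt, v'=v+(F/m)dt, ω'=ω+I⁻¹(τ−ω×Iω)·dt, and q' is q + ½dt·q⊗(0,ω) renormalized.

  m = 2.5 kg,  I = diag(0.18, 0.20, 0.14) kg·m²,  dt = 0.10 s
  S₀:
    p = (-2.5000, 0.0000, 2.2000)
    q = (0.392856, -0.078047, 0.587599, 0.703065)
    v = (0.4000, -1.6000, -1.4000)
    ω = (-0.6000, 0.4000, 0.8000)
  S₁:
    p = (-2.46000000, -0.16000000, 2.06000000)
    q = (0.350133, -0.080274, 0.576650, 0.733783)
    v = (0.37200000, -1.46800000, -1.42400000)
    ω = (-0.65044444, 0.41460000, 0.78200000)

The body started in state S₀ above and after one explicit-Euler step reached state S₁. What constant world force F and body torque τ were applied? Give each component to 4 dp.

F = (-0.7000, 3.3000, -0.6000)
τ = (-0.1100, 0.0100, -0.0300)

rate change Δω = (-0.05044444, 0.01460000, -0.01800000)
I·α + gyro = (-0.1100, 0.0100, -0.0300)
Δv = v₁−v₀ = (-0.02800000, 0.13200000, -0.02400000)
applied force F = (-0.7000, 3.3000, -0.6000)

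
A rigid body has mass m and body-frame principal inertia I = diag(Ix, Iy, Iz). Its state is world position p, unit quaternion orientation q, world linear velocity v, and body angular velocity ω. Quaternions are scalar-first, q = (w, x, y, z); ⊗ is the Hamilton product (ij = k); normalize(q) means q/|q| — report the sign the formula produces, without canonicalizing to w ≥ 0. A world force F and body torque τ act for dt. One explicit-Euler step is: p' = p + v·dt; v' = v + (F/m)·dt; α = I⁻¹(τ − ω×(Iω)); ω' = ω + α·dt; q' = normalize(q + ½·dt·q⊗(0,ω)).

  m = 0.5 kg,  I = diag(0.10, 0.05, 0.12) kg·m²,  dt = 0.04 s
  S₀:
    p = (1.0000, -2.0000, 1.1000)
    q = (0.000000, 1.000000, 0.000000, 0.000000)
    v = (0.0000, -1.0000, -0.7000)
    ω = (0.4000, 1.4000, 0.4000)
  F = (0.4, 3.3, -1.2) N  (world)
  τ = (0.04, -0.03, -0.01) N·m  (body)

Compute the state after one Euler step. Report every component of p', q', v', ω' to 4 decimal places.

p' = (1.0000, -2.0400, 1.0720)
q' = (-0.0080, 0.9995, -0.0080, 0.0280)
v' = (0.0320, -0.7360, -0.7960)
ω' = (0.4003, 1.3786, 0.4060)

a = (0.8000, 6.6000, -2.4000)
p + v·dt = (1.0000, -2.0400, 1.0720)
v + (F/m)dt = (0.0320, -0.7360, -0.7960)
(τ − ω×Iω)/I = (0.0080, -0.5360, 0.1500)
new body rate ω' = (0.4003, 1.3786, 0.4060)
2q̇ = q⊗(0,ω) = (-0.4000000, 0.0000000, -0.4000000, 1.4000000)
q' = normalize(q + ½dt·q⊗(0,ω)) = (-0.0080, 0.9995, -0.0080, 0.0280)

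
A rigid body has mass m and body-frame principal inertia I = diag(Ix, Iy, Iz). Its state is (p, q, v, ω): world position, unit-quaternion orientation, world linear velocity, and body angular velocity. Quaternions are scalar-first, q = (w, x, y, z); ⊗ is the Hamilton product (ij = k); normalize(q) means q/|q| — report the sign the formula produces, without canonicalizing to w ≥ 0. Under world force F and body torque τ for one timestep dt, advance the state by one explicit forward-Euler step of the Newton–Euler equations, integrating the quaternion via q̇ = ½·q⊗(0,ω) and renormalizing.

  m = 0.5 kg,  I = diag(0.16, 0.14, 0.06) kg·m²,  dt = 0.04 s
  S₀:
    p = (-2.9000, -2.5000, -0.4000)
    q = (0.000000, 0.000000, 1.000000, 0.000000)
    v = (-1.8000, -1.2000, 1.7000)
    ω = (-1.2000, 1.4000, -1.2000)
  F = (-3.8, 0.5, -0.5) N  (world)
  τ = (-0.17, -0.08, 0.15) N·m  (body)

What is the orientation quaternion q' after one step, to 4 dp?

2q̇ = q⊗(0,ω) = (-1.4000000, -1.2000000, 0.0000000, 1.2000000)
q' = normalize(q + ½dt·q⊗(0,ω)) = (-0.0280, -0.0240, 0.9990, 0.0240)

q' = (-0.0280, -0.0240, 0.9990, 0.0240)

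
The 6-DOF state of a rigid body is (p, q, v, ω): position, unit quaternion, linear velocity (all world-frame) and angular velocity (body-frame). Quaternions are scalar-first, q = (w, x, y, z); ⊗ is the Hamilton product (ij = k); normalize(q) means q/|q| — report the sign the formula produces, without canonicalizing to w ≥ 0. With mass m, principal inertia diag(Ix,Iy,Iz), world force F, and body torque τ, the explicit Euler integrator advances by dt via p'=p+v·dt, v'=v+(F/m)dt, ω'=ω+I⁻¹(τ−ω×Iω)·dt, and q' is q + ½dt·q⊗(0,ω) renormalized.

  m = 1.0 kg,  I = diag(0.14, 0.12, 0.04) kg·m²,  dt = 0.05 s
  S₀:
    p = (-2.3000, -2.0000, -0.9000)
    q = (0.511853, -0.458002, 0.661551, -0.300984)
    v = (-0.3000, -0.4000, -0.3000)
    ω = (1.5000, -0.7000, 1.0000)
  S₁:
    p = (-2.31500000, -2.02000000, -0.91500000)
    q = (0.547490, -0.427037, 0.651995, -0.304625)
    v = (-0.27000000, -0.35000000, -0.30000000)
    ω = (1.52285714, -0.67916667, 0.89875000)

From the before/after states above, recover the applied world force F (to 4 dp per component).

v₁ − v₀ = (0.03000000, 0.05000000, 0.00000000)
applied force F = (0.6000, 1.0000, 0.0000)

F = (0.6000, 1.0000, 0.0000)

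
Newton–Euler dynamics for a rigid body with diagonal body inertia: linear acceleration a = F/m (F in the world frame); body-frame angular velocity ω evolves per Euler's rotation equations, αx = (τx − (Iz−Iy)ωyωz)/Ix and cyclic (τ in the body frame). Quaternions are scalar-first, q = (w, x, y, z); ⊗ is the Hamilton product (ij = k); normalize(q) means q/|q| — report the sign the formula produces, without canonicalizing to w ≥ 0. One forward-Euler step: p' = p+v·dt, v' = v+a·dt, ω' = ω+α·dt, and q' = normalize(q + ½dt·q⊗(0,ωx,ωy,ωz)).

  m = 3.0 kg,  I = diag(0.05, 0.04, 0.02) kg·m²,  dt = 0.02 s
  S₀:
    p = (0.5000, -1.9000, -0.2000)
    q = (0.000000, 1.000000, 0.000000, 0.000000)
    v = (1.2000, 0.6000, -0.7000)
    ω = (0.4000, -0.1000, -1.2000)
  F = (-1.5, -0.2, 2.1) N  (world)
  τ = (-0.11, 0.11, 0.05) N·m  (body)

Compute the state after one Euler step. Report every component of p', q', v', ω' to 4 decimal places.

p' = (0.5240, -1.8880, -0.2140)
q' = (-0.0040, 0.9999, 0.0120, -0.0010)
v' = (1.1900, 0.5987, -0.6860)
ω' = (0.3570, -0.0378, -1.1504)

angular accel α = (-2.1520, 3.1100, 2.4800)
ω + α·dt = (0.3570, -0.0378, -1.1504)
Hamilton product q⊗(0,ω) = (-0.4000000, 0.0000000, 1.2000000, -0.1000000)
q' = normalize(q + ½dt·q⊗(0,ω)) = (-0.0040, 0.9999, 0.0120, -0.0010)
new position p' = (0.5240, -1.8880, -0.2140)
new velocity v' = (1.1900, 0.5987, -0.6860)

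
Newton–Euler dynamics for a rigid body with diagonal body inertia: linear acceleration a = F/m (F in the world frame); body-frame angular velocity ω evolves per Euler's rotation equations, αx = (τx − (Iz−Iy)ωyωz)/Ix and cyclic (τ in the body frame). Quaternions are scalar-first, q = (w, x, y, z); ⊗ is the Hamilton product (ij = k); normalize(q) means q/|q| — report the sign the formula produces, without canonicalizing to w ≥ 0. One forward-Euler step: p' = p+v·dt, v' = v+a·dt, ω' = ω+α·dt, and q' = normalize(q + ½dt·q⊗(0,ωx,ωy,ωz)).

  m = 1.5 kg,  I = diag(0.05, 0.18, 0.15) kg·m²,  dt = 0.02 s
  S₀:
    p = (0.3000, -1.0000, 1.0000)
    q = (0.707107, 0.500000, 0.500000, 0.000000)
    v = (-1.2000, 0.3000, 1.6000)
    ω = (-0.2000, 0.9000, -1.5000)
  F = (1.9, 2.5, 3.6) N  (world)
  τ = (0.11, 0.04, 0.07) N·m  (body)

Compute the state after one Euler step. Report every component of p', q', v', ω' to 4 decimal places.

gyro term ω×Iω = (0.0405, -0.0300, -0.0234)
α = I⁻¹(τ − ω×Iω) = (1.3900, 0.3889, 0.6227)
new body rate ω' = (-0.1722, 0.9078, -1.4875)
q⊗(0,ω) = (-0.3500000, -0.8914214, 1.3863963, -0.5106605)
q' = normalize(q + ½dt·q⊗(0,ω)) = (0.7035, 0.4910, 0.5138, -0.0051)
p + v·dt = (0.2760, -0.9940, 1.0320)
v' = v + a·dt = (-1.1747, 0.3333, 1.6480)

p' = (0.2760, -0.9940, 1.0320)
q' = (0.7035, 0.4910, 0.5138, -0.0051)
v' = (-1.1747, 0.3333, 1.6480)
ω' = (-0.1722, 0.9078, -1.4875)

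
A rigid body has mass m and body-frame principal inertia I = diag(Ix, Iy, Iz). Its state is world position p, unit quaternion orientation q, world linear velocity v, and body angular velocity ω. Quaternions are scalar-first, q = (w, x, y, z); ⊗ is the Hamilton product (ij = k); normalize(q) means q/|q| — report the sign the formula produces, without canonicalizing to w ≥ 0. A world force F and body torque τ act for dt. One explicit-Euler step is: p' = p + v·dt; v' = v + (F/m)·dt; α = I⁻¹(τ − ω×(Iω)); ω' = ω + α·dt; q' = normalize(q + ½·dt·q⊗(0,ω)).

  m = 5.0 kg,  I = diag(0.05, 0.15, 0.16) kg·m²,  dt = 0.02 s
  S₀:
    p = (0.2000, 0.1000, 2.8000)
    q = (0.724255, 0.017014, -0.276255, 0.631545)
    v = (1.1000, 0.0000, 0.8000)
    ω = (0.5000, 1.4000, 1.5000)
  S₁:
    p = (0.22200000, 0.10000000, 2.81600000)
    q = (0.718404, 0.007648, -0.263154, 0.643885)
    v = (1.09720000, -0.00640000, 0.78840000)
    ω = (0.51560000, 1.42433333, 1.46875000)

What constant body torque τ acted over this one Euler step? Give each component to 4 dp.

τ = (0.0600, 0.1000, -0.1800)

Δω = ω₁−ω₀ = (0.01560000, 0.02433333, -0.03125000)
gyro term ω₀×Iω₀ = (0.0210, -0.0825, 0.0700)
τ = I·(Δω/dt) + ω₀×(Iω₀) = (0.0600, 0.1000, -0.1800)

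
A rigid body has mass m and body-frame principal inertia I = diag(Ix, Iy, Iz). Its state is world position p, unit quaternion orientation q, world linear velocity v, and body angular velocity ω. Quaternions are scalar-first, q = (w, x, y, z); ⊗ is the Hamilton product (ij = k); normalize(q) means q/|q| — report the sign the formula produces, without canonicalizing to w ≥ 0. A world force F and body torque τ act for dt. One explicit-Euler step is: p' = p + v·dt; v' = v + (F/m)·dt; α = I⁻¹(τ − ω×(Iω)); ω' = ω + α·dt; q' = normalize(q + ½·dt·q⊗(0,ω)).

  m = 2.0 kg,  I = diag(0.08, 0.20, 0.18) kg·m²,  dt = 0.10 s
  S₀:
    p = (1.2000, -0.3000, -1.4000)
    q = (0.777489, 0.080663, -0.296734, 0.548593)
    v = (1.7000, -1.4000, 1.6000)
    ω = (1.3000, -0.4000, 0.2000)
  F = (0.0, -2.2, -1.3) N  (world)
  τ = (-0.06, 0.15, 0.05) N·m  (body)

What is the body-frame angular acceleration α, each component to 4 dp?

gyro term ω×Iω = (0.0016, -0.0260, -0.0624)
α = I⁻¹(τ − ω×Iω) = (-0.7700, 0.8800, 0.6244)

α = (-0.7700, 0.8800, 0.6244)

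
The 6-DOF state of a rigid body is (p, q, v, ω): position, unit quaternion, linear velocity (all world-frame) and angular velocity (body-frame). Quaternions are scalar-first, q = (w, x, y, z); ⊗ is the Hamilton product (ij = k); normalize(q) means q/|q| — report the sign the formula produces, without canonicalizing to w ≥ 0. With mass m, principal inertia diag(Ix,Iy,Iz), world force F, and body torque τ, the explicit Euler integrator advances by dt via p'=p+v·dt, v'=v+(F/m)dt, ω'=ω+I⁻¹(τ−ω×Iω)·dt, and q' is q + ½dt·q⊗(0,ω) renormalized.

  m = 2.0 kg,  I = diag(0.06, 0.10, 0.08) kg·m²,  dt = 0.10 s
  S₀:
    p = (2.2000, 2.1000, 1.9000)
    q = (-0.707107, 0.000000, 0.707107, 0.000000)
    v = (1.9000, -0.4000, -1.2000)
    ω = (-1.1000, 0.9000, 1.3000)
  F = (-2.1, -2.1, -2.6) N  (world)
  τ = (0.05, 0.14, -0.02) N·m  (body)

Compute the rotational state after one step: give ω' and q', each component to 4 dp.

ω' = (-0.9777, 1.0114, 1.3245)
q' = (-0.7355, 0.0845, 0.6722, -0.0070)

precession coupling ω×(Iω) = (-0.0234, 0.0286, -0.0396)
α = I⁻¹(τ − ω×Iω) = (1.2233, 1.1140, 0.2450)
new body rate ω' = (-0.9777, 1.0114, 1.3245)
Hamilton product q⊗(0,ω) = (-0.6363963, 1.6970568, -0.6363963, -0.1414214)
updated quaternion q' = (-0.7355, 0.0845, 0.6722, -0.0070)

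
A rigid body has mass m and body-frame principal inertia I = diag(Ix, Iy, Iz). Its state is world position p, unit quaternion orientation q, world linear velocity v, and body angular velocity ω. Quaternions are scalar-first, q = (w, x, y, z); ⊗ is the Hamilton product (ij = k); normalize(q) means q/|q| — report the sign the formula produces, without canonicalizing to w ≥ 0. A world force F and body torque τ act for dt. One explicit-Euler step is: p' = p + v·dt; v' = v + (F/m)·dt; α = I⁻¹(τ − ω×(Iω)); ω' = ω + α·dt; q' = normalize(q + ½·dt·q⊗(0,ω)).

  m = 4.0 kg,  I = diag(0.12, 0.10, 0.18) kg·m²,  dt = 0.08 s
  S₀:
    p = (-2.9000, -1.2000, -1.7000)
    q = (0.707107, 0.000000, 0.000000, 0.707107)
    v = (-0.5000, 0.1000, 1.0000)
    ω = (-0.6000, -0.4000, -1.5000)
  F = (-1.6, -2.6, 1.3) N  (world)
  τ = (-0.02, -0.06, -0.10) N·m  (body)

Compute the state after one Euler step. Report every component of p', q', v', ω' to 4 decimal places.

gyro term ω×Iω = (0.0480, -0.0540, -0.0048)
(τ − ω×Iω)/I = (-0.5667, -0.0600, -0.5289)
new body rate ω' = (-0.6453, -0.4048, -1.5423)
2q̇ = q⊗(0,ω) = (1.0606605, -0.1414214, -0.7071070, -1.0606605)
q + ½dt·q⊗(0,ω), renormalized = (0.7479, -0.0056, -0.0282, 0.6632)
linear accel F/m = (-0.4000, -0.6500, 0.3250)
p + v·dt = (-2.9400, -1.1920, -1.6200)
new velocity v' = (-0.5320, 0.0480, 1.0260)

p' = (-2.9400, -1.1920, -1.6200)
q' = (0.7479, -0.0056, -0.0282, 0.6632)
v' = (-0.5320, 0.0480, 1.0260)
ω' = (-0.6453, -0.4048, -1.5423)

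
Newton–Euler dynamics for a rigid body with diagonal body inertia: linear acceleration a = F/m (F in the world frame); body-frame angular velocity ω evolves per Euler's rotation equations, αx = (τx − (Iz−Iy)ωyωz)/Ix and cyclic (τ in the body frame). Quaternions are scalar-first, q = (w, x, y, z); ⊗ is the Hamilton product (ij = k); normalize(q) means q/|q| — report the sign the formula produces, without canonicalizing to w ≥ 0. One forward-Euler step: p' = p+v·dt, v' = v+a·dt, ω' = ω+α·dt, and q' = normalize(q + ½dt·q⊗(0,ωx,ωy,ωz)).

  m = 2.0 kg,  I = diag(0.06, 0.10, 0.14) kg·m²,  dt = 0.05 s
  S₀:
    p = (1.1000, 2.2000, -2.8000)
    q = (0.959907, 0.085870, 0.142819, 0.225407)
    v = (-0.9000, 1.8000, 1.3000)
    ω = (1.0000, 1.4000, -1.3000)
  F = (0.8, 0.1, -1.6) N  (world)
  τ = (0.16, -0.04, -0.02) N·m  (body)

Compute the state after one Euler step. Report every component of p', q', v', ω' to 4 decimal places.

p' = (1.0550, 2.2900, -2.7350)
q' = (0.9587, 0.0972, 0.1846, 0.1934)
v' = (-0.8800, 1.8025, 1.2600)
ω' = (1.1940, 1.3280, -1.3271)

a = F/m = (0.4000, 0.0500, -0.8000)
new position p' = (1.0550, 2.2900, -2.7350)
new velocity v' = (-0.8800, 1.8025, 1.2600)
α = I⁻¹(τ − ω×Iω) = (3.8800, -1.4400, -0.5429)
ω' = ω + α·dt = (1.1940, 1.3280, -1.3271)
Hamilton product q⊗(0,ω) = (0.0072125, 0.4586725, 1.6809078, -1.2704801)
updated quaternion q' = (0.9587, 0.0972, 0.1846, 0.1934)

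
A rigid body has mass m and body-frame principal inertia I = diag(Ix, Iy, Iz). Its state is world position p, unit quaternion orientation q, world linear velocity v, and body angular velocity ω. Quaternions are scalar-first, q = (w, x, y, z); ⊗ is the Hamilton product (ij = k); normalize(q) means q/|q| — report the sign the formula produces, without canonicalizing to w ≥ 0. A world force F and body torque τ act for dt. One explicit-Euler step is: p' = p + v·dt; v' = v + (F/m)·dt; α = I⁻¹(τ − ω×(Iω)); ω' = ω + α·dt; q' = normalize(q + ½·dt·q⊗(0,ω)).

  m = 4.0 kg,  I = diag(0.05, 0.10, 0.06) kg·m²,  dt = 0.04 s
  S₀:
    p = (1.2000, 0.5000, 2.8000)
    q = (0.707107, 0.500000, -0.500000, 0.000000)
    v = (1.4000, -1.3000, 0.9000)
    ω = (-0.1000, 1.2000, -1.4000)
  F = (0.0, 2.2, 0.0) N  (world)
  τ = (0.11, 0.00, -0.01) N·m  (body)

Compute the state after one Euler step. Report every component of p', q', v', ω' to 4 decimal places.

a = F/m = (0.0000, 0.5500, 0.0000)
p' = p + v·dt = (1.2560, 0.4480, 2.8360)
new velocity v' = (1.4000, -1.2780, 0.9000)
precession coupling ω×(Iω) = (0.0672, -0.0014, -0.0060)
angular accel α = (0.8560, 0.0140, -0.0667)
new body rate ω' = (-0.0658, 1.2006, -1.4027)
Hamilton product q⊗(0,ω) = (0.6500000, 0.6292893, 1.5485284, -0.4399498)
q + ½dt·q⊗(0,ω), renormalized = (0.7196, 0.5122, -0.4687, -0.0088)

p' = (1.2560, 0.4480, 2.8360)
q' = (0.7196, 0.5122, -0.4687, -0.0088)
v' = (1.4000, -1.2780, 0.9000)
ω' = (-0.0658, 1.2006, -1.4027)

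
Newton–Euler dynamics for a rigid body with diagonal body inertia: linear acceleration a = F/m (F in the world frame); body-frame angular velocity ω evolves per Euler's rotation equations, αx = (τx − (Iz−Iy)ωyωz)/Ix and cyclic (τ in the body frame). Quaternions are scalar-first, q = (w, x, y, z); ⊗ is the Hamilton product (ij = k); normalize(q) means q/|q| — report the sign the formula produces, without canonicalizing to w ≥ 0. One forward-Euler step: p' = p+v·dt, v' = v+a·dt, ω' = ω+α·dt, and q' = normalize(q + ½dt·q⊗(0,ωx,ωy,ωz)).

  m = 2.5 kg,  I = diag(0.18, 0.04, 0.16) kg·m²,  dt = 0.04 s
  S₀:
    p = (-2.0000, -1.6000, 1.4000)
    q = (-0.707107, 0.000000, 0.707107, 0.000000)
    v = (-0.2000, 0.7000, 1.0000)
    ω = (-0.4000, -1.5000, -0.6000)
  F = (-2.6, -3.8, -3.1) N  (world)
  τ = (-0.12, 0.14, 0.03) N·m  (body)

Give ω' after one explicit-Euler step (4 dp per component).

precession coupling ω×(Iω) = (0.1080, 0.0048, -0.0840)
α = I⁻¹(τ − ω×Iω) = (-1.2667, 3.3800, 0.7125)
new body rate ω' = (-0.4507, -1.3648, -0.5715)

ω' = (-0.4507, -1.3648, -0.5715)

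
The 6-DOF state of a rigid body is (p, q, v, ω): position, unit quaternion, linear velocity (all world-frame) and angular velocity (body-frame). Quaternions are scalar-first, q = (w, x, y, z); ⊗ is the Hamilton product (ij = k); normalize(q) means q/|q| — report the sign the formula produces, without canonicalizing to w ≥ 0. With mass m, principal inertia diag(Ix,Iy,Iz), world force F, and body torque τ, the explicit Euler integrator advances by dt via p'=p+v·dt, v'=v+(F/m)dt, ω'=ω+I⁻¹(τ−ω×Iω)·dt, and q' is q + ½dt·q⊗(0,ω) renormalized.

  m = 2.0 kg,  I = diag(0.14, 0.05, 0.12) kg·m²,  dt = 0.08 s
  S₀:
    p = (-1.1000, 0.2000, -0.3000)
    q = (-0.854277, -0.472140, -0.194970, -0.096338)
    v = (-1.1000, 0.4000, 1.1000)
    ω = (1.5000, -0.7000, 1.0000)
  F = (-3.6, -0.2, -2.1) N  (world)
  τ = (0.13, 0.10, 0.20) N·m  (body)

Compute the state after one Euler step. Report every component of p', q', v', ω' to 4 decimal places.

gyro term ω×Iω = (-0.0490, 0.0300, 0.0945)
(τ − ω×Iω)/I = (1.2786, 1.4000, 0.8792)
new body rate ω' = (1.6023, -0.5880, 1.0703)
Hamilton product q⊗(0,ω) = (0.6680690, -1.5438221, 0.9256269, -0.2313240)
q + ½dt·q⊗(0,ω), renormalized = (-0.8251, -0.5323, -0.1575, -0.1053)
a = F/m = (-1.8000, -0.1000, -1.0500)
new position p' = (-1.1880, 0.2320, -0.2120)
v + (F/m)dt = (-1.2440, 0.3920, 1.0160)

p' = (-1.1880, 0.2320, -0.2120)
q' = (-0.8251, -0.5323, -0.1575, -0.1053)
v' = (-1.2440, 0.3920, 1.0160)
ω' = (1.6023, -0.5880, 1.0703)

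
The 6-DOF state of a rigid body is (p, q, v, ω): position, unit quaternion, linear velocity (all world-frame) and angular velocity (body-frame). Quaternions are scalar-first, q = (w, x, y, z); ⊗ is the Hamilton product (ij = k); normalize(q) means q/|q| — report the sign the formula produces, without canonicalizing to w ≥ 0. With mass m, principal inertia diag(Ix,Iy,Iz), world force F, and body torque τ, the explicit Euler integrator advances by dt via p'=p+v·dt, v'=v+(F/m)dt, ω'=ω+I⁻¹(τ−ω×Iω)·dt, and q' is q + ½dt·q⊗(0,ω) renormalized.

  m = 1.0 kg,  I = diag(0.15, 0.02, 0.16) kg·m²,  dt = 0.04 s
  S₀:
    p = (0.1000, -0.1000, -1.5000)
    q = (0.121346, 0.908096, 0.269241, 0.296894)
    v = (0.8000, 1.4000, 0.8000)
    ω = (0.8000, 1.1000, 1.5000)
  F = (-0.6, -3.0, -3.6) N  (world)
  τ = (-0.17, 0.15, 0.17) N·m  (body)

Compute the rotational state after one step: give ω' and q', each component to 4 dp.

ω' = (0.6931, 1.4240, 1.5711)
q' = (0.0919, 0.9108, 0.2492, 0.3159)

angular accel α = (-2.6733, 8.1000, 1.7775)
ω + α·dt = (0.6931, 1.4240, 1.5711)
2q̇ = q⊗(0,ω) = (-1.4679829, 0.1743549, -0.9911482, 0.9655318)
updated quaternion q' = (0.0919, 0.9108, 0.2492, 0.3159)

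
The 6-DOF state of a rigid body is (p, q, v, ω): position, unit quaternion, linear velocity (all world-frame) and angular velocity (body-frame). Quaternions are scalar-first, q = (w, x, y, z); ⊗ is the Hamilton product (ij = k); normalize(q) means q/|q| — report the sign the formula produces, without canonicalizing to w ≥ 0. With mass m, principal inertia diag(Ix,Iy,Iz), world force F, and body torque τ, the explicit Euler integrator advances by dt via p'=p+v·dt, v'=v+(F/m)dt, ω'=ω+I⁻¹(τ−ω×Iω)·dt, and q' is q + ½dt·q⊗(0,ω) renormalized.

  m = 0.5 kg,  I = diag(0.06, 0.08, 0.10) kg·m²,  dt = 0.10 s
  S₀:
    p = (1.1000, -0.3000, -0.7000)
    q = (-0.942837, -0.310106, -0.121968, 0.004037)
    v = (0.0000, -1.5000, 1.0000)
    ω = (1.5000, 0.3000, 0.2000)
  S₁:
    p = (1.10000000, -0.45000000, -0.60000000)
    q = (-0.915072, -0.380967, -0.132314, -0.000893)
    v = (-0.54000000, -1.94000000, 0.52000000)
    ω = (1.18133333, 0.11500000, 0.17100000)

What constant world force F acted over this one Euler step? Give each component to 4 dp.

v₁ − v₀ = (-0.54000000, -0.44000000, -0.48000000)
m·(v₁−v₀)/dt = (-2.7000, -2.2000, -2.4000)

F = (-2.7000, -2.2000, -2.4000)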